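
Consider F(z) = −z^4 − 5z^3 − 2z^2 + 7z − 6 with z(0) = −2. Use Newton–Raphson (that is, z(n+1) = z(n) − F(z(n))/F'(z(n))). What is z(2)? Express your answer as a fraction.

−947166/413933

F'(z) = −4z^3 − 15z^2 − 4z + 7.
F(−2) = −4, F'(−2) = −13, so z(1) = (−2) − (−4)/(−13) = −30/13.
F(−30/13) = 8064/28561, F'(−30/13) = −31841/2197, so z(2) = (−30/13) − (8064/28561)/(−31841/2197) = −947166/413933.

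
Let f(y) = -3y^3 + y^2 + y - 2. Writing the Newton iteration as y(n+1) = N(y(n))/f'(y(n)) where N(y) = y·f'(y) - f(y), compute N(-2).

f'(y) = -9y^2 + 2y + 1.
N(y) = y·f'(y) - f(y) = y·(-9y^2 + 2y + 1) - (-3y^3 + y^2 + y - 2) = -6y^3 + y^2 + 2.
N(-2) = 54.

54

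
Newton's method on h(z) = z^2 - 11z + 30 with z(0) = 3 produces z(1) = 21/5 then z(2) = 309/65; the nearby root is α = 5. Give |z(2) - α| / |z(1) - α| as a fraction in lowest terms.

z(1) - α = 21/5 - 5 = -4/5, so |z(1) - α| = 4/5.
z(2) - α = 309/65 - 5 = -16/65, so |z(2) - α| = 16/65.
Ratio = (16/65) / (4/5) = 4/13.

4/13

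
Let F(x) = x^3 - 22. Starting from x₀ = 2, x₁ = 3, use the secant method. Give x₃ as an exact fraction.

F(2) = -14, F(3) = 5. x₂ = 3 - 5·(3 - 2)/(5 - (-14)) = 52/19.
F(3) = 5, F(52/19) = -10290/6859. x₃ = (52/19) - (-10290/6859)·((52/19) - 3)/((-10290/6859) - 5) = 24946/8917.

24946/8917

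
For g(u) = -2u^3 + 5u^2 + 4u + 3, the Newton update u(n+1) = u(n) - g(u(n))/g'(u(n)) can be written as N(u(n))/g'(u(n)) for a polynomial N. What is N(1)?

-2

g'(u) = -6u^2 + 10u + 4.
N(u) = u·g'(u) - g(u) = u·(-6u^2 + 10u + 4) - (-2u^3 + 5u^2 + 4u + 3) = -4u^3 + 5u^2 - 3.
N(1) = -2.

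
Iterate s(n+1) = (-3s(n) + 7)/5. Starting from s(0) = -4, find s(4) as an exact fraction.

s(1) = (-3·(-4) + 7)/5 = 19/5.
s(2) = (-3·(19/5) + 7)/5 = -22/25.
s(3) = (-3·(-22/25) + 7)/5 = 241/125.
s(4) = (-3·(241/125) + 7)/5 = 152/625.

152/625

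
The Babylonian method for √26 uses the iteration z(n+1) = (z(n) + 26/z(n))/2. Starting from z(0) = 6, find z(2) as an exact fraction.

z(1) = (6 + 26/6)/2 = 31/6.
z(2) = (31/6 + 26/(31/6))/2 = 1897/372.

1897/372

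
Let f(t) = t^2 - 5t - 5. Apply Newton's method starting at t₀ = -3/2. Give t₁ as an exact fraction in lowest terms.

-29/32

f'(t) = 2t - 5.
f(-3/2) = 19/4, f'(-3/2) = -8, so t₁ = (-3/2) - (19/4)/(-8) = -29/32.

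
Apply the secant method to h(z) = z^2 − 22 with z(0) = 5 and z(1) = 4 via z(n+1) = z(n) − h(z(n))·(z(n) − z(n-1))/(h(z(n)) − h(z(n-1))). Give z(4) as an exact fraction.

1712/365

h(5) = 3, h(4) = −6. z(2) = 4 − (−6)·(4 − 5)/((−6) − 3) = 14/3.
h(4) = −6, h(14/3) = −2/9. z(3) = (14/3) − (−2/9)·((14/3) − 4)/((−2/9) − (−6)) = 61/13.
h(14/3) = −2/9, h(61/13) = 3/169. z(4) = (61/13) − (3/169)·((61/13) − (14/3))/((3/169) − (−2/9)) = 1712/365.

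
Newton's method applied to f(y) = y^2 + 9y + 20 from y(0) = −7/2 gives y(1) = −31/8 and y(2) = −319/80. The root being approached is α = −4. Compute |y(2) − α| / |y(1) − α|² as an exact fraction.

4/5

y(1) − α = −31/8 − (−4) = −31/8 + 4 = 1/8, so |y(1) − α| = 1/8.
y(2) − α = −319/80 − (−4) = −319/80 + 4 = 1/80, so |y(2) − α| = 1/80.
|y(1) − α|² = 1/64.
Ratio = (1/80) / (1/64) = 4/5.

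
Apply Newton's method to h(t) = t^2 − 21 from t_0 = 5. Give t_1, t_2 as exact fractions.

t_1 = 23/5, t_2 = 527/115

h'(t) = 2t.
h(5) = 4, h'(5) = 10, so t_1 = 5 − 4/10 = 23/5.
h(23/5) = 4/25, h'(23/5) = 46/5, so t_2 = (23/5) − (4/25)/(46/5) = 527/115.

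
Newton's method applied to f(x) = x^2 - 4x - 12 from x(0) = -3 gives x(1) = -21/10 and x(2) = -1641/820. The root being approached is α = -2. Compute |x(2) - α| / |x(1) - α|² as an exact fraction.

5/41

x(1) - α = -21/10 - (-2) = -21/10 + 2 = -1/10, so |x(1) - α| = 1/10.
x(2) - α = -1641/820 - (-2) = -1641/820 + 2 = -1/820, so |x(2) - α| = 1/820.
|x(1) - α|² = 1/100.
Ratio = (1/820) / (1/100) = 5/41.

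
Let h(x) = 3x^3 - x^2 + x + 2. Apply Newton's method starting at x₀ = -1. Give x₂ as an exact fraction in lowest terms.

h'(x) = 9x^2 - 2x + 1.
h(-1) = -3, h'(-1) = 12, so x₁ = (-1) - (-3)/12 = -3/4.
h(-3/4) = -37/64, h'(-3/4) = 121/16, so x₂ = (-3/4) - (-37/64)/(121/16) = -163/242.

-163/242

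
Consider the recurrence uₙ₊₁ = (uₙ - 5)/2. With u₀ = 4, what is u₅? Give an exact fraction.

u₁ = (4 - 5)/2 = -1/2.
u₂ = ((-1/2) - 5)/2 = -11/4.
u₃ = ((-11/4) - 5)/2 = -31/8.
u₄ = ((-31/8) - 5)/2 = -71/16.
u₅ = ((-71/16) - 5)/2 = -151/32.

-151/32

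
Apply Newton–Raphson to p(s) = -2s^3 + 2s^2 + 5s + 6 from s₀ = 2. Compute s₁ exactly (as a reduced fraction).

30/11

p'(s) = -6s^2 + 4s + 5.
p(2) = 8, p'(2) = -11, so s₁ = 2 - 8/(-11) = 30/11.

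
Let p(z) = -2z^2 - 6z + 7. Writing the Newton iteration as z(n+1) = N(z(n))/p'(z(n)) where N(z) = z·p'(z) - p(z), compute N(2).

-15

p'(z) = -4z - 6.
N(z) = z·p'(z) - p(z) = z·(-4z - 6) - (-2z^2 - 6z + 7) = -2z^2 - 7.
N(2) = -15.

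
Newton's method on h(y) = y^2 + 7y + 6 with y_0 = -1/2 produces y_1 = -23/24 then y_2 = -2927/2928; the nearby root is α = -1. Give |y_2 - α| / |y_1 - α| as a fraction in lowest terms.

1/122

y_1 - α = -23/24 - (-1) = -23/24 + 1 = 1/24, so |y_1 - α| = 1/24.
y_2 - α = -2927/2928 - (-1) = -2927/2928 + 1 = 1/2928, so |y_2 - α| = 1/2928.
Ratio = (1/2928) / (1/24) = 1/122.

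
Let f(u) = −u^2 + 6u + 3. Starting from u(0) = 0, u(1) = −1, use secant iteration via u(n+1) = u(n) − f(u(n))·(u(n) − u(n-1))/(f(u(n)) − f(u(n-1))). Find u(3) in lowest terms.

−6/13

f(0) = 3, f(−1) = −4. u(2) = (−1) − (−4)·((−1) − 0)/((−4) − 3) = −3/7.
f(−1) = −4, f(−3/7) = 12/49. u(3) = (−3/7) − (12/49)·((−3/7) − (−1))/((12/49) − (−4)) = −6/13.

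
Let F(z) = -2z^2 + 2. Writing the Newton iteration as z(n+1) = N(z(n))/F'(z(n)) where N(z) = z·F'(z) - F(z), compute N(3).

-20

F'(z) = -4z.
N(z) = z·F'(z) - F(z) = z·(-4z) - (-2z^2 + 2) = -2z^2 - 2.
N(3) = -20.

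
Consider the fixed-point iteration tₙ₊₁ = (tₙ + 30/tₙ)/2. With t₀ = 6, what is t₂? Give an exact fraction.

241/44

t₁ = (6 + 30/6)/2 = 11/2.
t₂ = (11/2 + 30/(11/2))/2 = 241/44.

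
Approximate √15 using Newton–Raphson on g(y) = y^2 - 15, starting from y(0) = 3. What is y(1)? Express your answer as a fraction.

g'(y) = 2y.
g(3) = -6, g'(3) = 6, so y(1) = 3 - (-6)/6 = 4.

4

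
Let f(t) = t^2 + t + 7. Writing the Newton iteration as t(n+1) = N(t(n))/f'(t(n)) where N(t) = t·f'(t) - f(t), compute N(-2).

-3

f'(t) = 2t + 1.
N(t) = t·f'(t) - f(t) = t·(2t + 1) - (t^2 + t + 7) = t^2 - 7.
N(-2) = -3.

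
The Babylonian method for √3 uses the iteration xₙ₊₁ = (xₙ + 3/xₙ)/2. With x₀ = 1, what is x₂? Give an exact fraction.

x₁ = (1 + 3/1)/2 = 2.
x₂ = (2 + 3/2)/2 = 7/4.

7/4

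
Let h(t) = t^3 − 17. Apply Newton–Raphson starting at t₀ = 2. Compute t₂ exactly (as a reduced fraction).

h'(t) = 3t^2.
h(2) = −9, h'(2) = 12, so t₁ = 2 − (−9)/12 = 11/4.
h(11/4) = 243/64, h'(11/4) = 363/16, so t₂ = (11/4) − (243/64)/(363/16) = 625/242.

625/242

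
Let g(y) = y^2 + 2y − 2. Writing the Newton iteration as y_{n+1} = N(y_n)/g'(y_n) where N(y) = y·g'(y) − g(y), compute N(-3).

11

g'(y) = 2y + 2.
N(y) = y·g'(y) − g(y) = y·(2y + 2) − (y^2 + 2y − 2) = y^2 + 2.
N(-3) = 11.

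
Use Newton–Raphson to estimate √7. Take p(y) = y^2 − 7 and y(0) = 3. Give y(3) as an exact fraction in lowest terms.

p'(y) = 2y.
p(3) = 2, p'(3) = 6, so y(1) = 3 − 2/6 = 8/3.
p(8/3) = 1/9, p'(8/3) = 16/3, so y(2) = (8/3) − (1/9)/(16/3) = 127/48.
p(127/48) = 1/2304, p'(127/48) = 127/24, so y(3) = (127/48) − (1/2304)/(127/24) = 32257/12192.

32257/12192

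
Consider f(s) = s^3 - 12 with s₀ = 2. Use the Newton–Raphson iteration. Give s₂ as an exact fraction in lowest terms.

1010/441

f'(s) = 3s^2.
f(2) = -4, f'(2) = 12, so s₁ = 2 - (-4)/12 = 7/3.
f(7/3) = 19/27, f'(7/3) = 49/3, so s₂ = (7/3) - (19/27)/(49/3) = 1010/441.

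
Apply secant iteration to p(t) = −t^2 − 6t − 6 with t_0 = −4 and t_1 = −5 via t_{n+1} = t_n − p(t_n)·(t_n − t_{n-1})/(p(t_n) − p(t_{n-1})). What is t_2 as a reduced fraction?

p(−4) = 2, p(−5) = −1. t_2 = (−5) − (−1)·((−5) − (−4))/((−1) − 2) = −14/3.

−14/3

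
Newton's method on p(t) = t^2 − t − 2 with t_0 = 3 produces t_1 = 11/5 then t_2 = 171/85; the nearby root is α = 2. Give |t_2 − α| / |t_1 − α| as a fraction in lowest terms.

t_1 − α = 11/5 − 2 = 1/5, so |t_1 − α| = 1/5.
t_2 − α = 171/85 − 2 = 1/85, so |t_2 − α| = 1/85.
Ratio = (1/85) / (1/5) = 1/17.

1/17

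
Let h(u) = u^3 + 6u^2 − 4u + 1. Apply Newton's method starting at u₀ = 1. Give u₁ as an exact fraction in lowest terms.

7/11

h'(u) = 3u^2 + 12u − 4.
h(1) = 4, h'(1) = 11, so u₁ = 1 − 4/11 = 7/11.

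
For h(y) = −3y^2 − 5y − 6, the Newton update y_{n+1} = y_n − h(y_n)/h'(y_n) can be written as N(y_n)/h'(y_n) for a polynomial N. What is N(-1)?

h'(y) = −6y − 5.
N(y) = y·h'(y) − h(y) = y·(−6y − 5) − (−3y^2 − 5y − 6) = −3y^2 + 6.
N(-1) = 3.

3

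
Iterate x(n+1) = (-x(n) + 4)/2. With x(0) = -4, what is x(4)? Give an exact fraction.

1

x(1) = (-(-4) + 4)/2 = 4.
x(2) = (-4 + 4)/2 = 0.
x(3) = (-0 + 4)/2 = 2.
x(4) = (-2 + 4)/2 = 1.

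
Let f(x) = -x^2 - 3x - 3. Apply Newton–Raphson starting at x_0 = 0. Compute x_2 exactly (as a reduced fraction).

f'(x) = -2x - 3.
f(0) = -3, f'(0) = -3, so x_1 = 0 - (-3)/(-3) = -1.
f(-1) = -1, f'(-1) = -1, so x_2 = (-1) - (-1)/(-1) = -2.

-2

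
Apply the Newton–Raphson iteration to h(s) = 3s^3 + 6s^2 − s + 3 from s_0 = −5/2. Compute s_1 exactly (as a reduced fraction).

−237/101

h'(s) = 9s^2 + 12s − 1.
h(−5/2) = −31/8, h'(−5/2) = 101/4, so s_1 = (−5/2) − (−31/8)/(101/4) = −237/101.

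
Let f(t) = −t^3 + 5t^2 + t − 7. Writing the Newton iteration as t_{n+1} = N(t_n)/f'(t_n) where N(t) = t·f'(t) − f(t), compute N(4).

f'(t) = −3t^2 + 10t + 1.
N(t) = t·f'(t) − f(t) = t·(−3t^2 + 10t + 1) − (−t^3 + 5t^2 + t − 7) = −2t^3 + 5t^2 + 7.
N(4) = −41.

−41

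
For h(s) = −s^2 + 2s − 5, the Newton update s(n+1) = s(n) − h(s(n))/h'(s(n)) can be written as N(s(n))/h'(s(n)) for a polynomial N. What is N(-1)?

h'(s) = −2s + 2.
N(s) = s·h'(s) − h(s) = s·(−2s + 2) − (−s^2 + 2s − 5) = −s^2 + 5.
N(-1) = 4.

4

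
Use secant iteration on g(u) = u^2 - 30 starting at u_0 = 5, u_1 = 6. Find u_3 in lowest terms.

115/21

g(5) = -5, g(6) = 6. u_2 = 6 - 6·(6 - 5)/(6 - (-5)) = 60/11.
g(6) = 6, g(60/11) = -30/121. u_3 = (60/11) - (-30/121)·((60/11) - 6)/((-30/121) - 6) = 115/21.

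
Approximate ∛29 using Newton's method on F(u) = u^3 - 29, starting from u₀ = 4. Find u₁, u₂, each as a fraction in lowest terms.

u₁ = 157/48, u₂ = 5473477/1774728

F'(u) = 3u^2.
F(4) = 35, F'(4) = 48, so u₁ = 4 - 35/48 = 157/48.
F(157/48) = 662725/110592, F'(157/48) = 24649/768, so u₂ = (157/48) - (662725/110592)/(24649/768) = 5473477/1774728.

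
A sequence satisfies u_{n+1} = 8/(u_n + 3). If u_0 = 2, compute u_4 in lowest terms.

u_1 = 8/(2 + 3) = 8/5.
u_2 = 8/(8/5 + 3) = 40/23.
u_3 = 8/(40/23 + 3) = 184/109.
u_4 = 8/(184/109 + 3) = 872/511.

872/511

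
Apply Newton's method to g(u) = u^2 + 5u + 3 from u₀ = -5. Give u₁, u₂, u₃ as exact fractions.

g'(u) = 2u + 5.
g(-5) = 3, g'(-5) = -5, so u₁ = (-5) - 3/(-5) = -22/5.
g(-22/5) = 9/25, g'(-22/5) = -19/5, so u₂ = (-22/5) - (9/25)/(-19/5) = -409/95.
g(-409/95) = 81/9025, g'(-409/95) = -343/95, so u₃ = (-409/95) - (81/9025)/(-343/95) = -140206/32585.

u₁ = -22/5, u₂ = -409/95, u₃ = -140206/32585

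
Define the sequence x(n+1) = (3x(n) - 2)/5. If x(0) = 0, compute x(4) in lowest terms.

x(1) = (3·0 - 2)/5 = -2/5.
x(2) = (3·(-2/5) - 2)/5 = -16/25.
x(3) = (3·(-16/25) - 2)/5 = -98/125.
x(4) = (3·(-98/125) - 2)/5 = -544/625.

-544/625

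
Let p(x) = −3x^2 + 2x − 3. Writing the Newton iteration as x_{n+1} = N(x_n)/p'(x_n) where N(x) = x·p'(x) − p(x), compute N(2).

p'(x) = −6x + 2.
N(x) = x·p'(x) − p(x) = x·(−6x + 2) − (−3x^2 + 2x − 3) = −3x^2 + 3.
N(2) = −9.

−9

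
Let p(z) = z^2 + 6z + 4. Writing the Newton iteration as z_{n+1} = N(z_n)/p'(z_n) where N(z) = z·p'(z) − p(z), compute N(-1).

−3

p'(z) = 2z + 6.
N(z) = z·p'(z) − p(z) = z·(2z + 6) − (z^2 + 6z + 4) = z^2 − 4.
N(-1) = −3.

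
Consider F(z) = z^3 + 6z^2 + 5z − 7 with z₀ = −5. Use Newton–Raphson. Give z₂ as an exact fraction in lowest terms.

F'(z) = 3z^2 + 12z + 5.
F(−5) = −7, F'(−5) = 20, so z₁ = (−5) − (−7)/20 = −93/20.
F(−93/20) = −8477/8000, F'(−93/20) = 5627/400, so z₂ = (−93/20) − (−8477/8000)/(5627/400) = −257417/56270.

−257417/56270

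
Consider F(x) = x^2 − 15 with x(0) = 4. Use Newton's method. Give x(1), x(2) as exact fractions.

x(1) = 31/8, x(2) = 1921/496

F'(x) = 2x.
F(4) = 1, F'(4) = 8, so x(1) = 4 − 1/8 = 31/8.
F(31/8) = 1/64, F'(31/8) = 31/4, so x(2) = (31/8) − (1/64)/(31/4) = 1921/496.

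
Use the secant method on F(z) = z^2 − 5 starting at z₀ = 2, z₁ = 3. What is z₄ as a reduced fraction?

161/72

F(2) = −1, F(3) = 4. z₂ = 3 − 4·(3 − 2)/(4 − (−1)) = 11/5.
F(3) = 4, F(11/5) = −4/25. z₃ = (11/5) − (−4/25)·((11/5) − 3)/((−4/25) − 4) = 29/13.
F(11/5) = −4/25, F(29/13) = −4/169. z₄ = (29/13) − (−4/169)·((29/13) − (11/5))/((−4/169) − (−4/25)) = 161/72.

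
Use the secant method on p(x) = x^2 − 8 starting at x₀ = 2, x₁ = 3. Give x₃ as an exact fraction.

p(2) = −4, p(3) = 1. x₂ = 3 − 1·(3 − 2)/(1 − (−4)) = 14/5.
p(3) = 1, p(14/5) = −4/25. x₃ = (14/5) − (−4/25)·((14/5) − 3)/((−4/25) − 1) = 82/29.

82/29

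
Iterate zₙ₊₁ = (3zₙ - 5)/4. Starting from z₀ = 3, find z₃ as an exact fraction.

-13/8

z₁ = (3·3 - 5)/4 = 1.
z₂ = (3·1 - 5)/4 = -1/2.
z₃ = (3·(-1/2) - 5)/4 = -13/8.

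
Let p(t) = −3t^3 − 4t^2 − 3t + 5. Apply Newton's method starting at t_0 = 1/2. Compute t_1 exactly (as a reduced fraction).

p'(t) = −9t^2 − 8t − 3.
p(1/2) = 17/8, p'(1/2) = −37/4, so t_1 = (1/2) − (17/8)/(−37/4) = 27/37.

27/37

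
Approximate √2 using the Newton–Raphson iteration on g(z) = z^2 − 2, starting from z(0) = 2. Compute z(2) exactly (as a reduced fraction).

g'(z) = 2z.
g(2) = 2, g'(2) = 4, so z(1) = 2 − 2/4 = 3/2.
g(3/2) = 1/4, g'(3/2) = 3, so z(2) = (3/2) − (1/4)/3 = 17/12.

17/12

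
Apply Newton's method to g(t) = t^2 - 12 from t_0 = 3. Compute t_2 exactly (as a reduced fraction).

97/28

g'(t) = 2t.
g(3) = -3, g'(3) = 6, so t_1 = 3 - (-3)/6 = 7/2.
g(7/2) = 1/4, g'(7/2) = 7, so t_2 = (7/2) - (1/4)/7 = 97/28.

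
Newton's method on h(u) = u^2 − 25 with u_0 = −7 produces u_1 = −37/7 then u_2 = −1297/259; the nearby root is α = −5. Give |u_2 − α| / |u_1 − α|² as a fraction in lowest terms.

u_1 − α = −37/7 − (−5) = −37/7 + 5 = −2/7, so |u_1 − α| = 2/7.
u_2 − α = −1297/259 − (−5) = −1297/259 + 5 = −2/259, so |u_2 − α| = 2/259.
|u_1 − α|² = 4/49.
Ratio = (2/259) / (4/49) = 7/74.

7/74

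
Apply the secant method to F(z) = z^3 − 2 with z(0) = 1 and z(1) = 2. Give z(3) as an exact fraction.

75/62

F(1) = −1, F(2) = 6. z(2) = 2 − 6·(2 − 1)/(6 − (−1)) = 8/7.
F(2) = 6, F(8/7) = −174/343. z(3) = (8/7) − (−174/343)·((8/7) − 2)/((−174/343) − 6) = 75/62.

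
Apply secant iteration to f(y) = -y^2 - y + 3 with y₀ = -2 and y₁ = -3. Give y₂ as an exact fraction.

f(-2) = 1, f(-3) = -3. y₂ = (-3) - (-3)·((-3) - (-2))/((-3) - 1) = -9/4.

-9/4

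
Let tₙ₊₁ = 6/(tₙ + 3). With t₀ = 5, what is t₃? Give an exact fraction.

t₁ = 6/(5 + 3) = 3/4.
t₂ = 6/(3/4 + 3) = 8/5.
t₃ = 6/(8/5 + 3) = 30/23.

30/23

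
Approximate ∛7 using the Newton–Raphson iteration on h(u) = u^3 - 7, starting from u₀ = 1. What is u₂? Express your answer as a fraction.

61/27

h'(u) = 3u^2.
h(1) = -6, h'(1) = 3, so u₁ = 1 - (-6)/3 = 3.
h(3) = 20, h'(3) = 27, so u₂ = 3 - 20/27 = 61/27.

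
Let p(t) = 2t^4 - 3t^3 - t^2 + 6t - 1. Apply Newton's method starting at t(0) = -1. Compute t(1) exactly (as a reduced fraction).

-4/3

p'(t) = 8t^3 - 9t^2 - 2t + 6.
p(-1) = -3, p'(-1) = -9, so t(1) = (-1) - (-3)/(-9) = -4/3.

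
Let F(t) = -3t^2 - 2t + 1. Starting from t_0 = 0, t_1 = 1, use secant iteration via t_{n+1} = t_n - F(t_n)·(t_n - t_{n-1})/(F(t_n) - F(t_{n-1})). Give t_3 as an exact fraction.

2/7

F(0) = 1, F(1) = -4. t_2 = 1 - (-4)·(1 - 0)/((-4) - 1) = 1/5.
F(1) = -4, F(1/5) = 12/25. t_3 = (1/5) - (12/25)·((1/5) - 1)/((12/25) - (-4)) = 2/7.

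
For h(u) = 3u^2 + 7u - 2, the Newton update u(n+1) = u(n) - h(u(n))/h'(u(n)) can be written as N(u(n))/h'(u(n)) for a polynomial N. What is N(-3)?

29

h'(u) = 6u + 7.
N(u) = u·h'(u) - h(u) = u·(6u + 7) - (3u^2 + 7u - 2) = 3u^2 + 2.
N(-3) = 29.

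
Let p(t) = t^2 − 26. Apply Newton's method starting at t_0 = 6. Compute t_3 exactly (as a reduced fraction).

7196593/1411368

p'(t) = 2t.
p(6) = 10, p'(6) = 12, so t_1 = 6 − 10/12 = 31/6.
p(31/6) = 25/36, p'(31/6) = 31/3, so t_2 = (31/6) − (25/36)/(31/3) = 1897/372.
p(1897/372) = 625/138384, p'(1897/372) = 1897/186, so t_3 = (1897/372) − (625/138384)/(1897/186) = 7196593/1411368.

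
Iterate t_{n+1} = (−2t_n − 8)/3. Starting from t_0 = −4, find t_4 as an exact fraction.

t_1 = (−2·(−4) − 8)/3 = 0.
t_2 = (−2·0 − 8)/3 = −8/3.
t_3 = (−2·(−8/3) − 8)/3 = −8/9.
t_4 = (−2·(−8/9) − 8)/3 = −56/27.

−56/27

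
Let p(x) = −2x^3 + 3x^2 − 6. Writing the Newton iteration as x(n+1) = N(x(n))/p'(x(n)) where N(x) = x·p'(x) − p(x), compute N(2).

−14

p'(x) = −6x^2 + 6x.
N(x) = x·p'(x) − p(x) = x·(−6x^2 + 6x) − (−2x^3 + 3x^2 − 6) = −4x^3 + 3x^2 + 6.
N(2) = −14.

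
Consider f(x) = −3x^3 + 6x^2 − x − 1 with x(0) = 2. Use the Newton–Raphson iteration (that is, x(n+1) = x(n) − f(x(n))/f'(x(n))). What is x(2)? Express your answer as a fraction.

29543/17446

f'(x) = −9x^2 + 12x − 1.
f(2) = −3, f'(2) = −13, so x(1) = 2 − (−3)/(−13) = 23/13.
f(23/13) = −1323/2197, f'(23/13) = −1342/169, so x(2) = (23/13) − (−1323/2197)/(−1342/169) = 29543/17446.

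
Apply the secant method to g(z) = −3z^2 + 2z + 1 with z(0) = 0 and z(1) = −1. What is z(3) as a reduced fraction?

−2/7

g(0) = 1, g(−1) = −4. z(2) = (−1) − (−4)·((−1) − 0)/((−4) − 1) = −1/5.
g(−1) = −4, g(−1/5) = 12/25. z(3) = (−1/5) − (12/25)·((−1/5) − (−1))/((12/25) − (−4)) = −2/7.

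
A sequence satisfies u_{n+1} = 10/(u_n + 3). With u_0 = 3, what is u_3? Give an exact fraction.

35/18

u_1 = 10/(3 + 3) = 5/3.
u_2 = 10/(5/3 + 3) = 15/7.
u_3 = 10/(15/7 + 3) = 35/18.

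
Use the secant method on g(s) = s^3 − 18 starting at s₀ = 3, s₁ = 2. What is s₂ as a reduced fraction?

g(3) = 9, g(2) = −10. s₂ = 2 − (−10)·(2 − 3)/((−10) − 9) = 48/19.

48/19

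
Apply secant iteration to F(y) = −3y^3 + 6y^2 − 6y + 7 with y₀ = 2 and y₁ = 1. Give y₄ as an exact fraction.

F(2) = −5, F(1) = 4. y₂ = 1 − 4·(1 − 2)/(4 − (−5)) = 13/9.
F(1) = 4, F(13/9) = 440/243. y₃ = (13/9) − (440/243)·((13/9) − 1)/((440/243) − 4) = 241/133.
F(13/9) = 440/243, F(241/133) = −4753760/2352637. y₄ = (241/133) − (−4753760/2352637)·((241/133) − (13/9))/((−4753760/2352637) − (440/243)) = 8055253/4978009.

8055253/4978009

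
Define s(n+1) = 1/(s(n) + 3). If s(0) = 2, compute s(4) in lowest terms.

53/175

s(1) = 1/(2 + 3) = 1/5.
s(2) = 1/(1/5 + 3) = 5/16.
s(3) = 1/(5/16 + 3) = 16/53.
s(4) = 1/(16/53 + 3) = 53/175.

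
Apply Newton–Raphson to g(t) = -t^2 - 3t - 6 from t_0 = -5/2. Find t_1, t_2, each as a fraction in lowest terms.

g'(t) = -2t - 3.
g(-5/2) = -19/4, g'(-5/2) = 2, so t_1 = (-5/2) - (-19/4)/2 = -1/8.
g(-1/8) = -361/64, g'(-1/8) = -11/4, so t_2 = (-1/8) - (-361/64)/(-11/4) = -383/176.

t_1 = -1/8, t_2 = -383/176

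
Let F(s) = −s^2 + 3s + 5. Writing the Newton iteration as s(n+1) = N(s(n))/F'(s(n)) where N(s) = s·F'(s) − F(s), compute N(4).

−21

F'(s) = −2s + 3.
N(s) = s·F'(s) − F(s) = s·(−2s + 3) − (−s^2 + 3s + 5) = −s^2 − 5.
N(4) = −21.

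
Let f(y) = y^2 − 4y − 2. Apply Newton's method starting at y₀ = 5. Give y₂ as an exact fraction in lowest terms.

f'(y) = 2y − 4.
f(5) = 3, f'(5) = 6, so y₁ = 5 − 3/6 = 9/2.
f(9/2) = 1/4, f'(9/2) = 5, so y₂ = (9/2) − (1/4)/5 = 89/20.

89/20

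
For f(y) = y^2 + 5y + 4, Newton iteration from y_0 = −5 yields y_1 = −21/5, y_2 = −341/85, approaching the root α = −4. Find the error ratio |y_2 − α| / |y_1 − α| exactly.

y_1 − α = −21/5 − (−4) = −21/5 + 4 = −1/5, so |y_1 − α| = 1/5.
y_2 − α = −341/85 − (−4) = −341/85 + 4 = −1/85, so |y_2 − α| = 1/85.
Ratio = (1/85) / (1/5) = 1/17.

1/17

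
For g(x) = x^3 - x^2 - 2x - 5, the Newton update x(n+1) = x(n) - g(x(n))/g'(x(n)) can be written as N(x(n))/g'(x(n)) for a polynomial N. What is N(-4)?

-139

g'(x) = 3x^2 - 2x - 2.
N(x) = x·g'(x) - g(x) = x·(3x^2 - 2x - 2) - (x^3 - x^2 - 2x - 5) = 2x^3 - x^2 + 5.
N(-4) = -139.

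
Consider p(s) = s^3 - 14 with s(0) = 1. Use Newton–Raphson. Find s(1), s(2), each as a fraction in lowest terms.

s(1) = 16/3, s(2) = 4285/1152

p'(s) = 3s^2.
p(1) = -13, p'(1) = 3, so s(1) = 1 - (-13)/3 = 16/3.
p(16/3) = 3718/27, p'(16/3) = 256/3, so s(2) = (16/3) - (3718/27)/(256/3) = 4285/1152.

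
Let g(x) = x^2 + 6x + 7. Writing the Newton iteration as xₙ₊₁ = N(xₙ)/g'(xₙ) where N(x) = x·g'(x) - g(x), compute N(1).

g'(x) = 2x + 6.
N(x) = x·g'(x) - g(x) = x·(2x + 6) - (x^2 + 6x + 7) = x^2 - 7.
N(1) = -6.

-6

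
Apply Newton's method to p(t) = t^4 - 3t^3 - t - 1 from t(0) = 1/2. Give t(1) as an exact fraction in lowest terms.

-7/44

p'(t) = 4t^3 - 9t^2 - 1.
p(1/2) = -29/16, p'(1/2) = -11/4, so t(1) = (1/2) - (-29/16)/(-11/4) = -7/44.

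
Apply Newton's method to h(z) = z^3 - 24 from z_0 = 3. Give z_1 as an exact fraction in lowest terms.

h'(z) = 3z^2.
h(3) = 3, h'(3) = 27, so z_1 = 3 - 3/27 = 26/9.

26/9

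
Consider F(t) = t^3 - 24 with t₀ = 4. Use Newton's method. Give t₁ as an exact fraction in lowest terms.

19/6

F'(t) = 3t^2.
F(4) = 40, F'(4) = 48, so t₁ = 4 - 40/48 = 19/6.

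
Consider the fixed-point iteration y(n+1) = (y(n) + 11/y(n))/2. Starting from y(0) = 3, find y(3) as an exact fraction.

79201/23880

y(1) = (3 + 11/3)/2 = 10/3.
y(2) = (10/3 + 11/(10/3))/2 = 199/60.
y(3) = (199/60 + 11/(199/60))/2 = 79201/23880.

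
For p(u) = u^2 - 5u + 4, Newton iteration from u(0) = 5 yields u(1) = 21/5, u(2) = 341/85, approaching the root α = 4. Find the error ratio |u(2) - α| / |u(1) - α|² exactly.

u(1) - α = 21/5 - 4 = 1/5, so |u(1) - α| = 1/5.
u(2) - α = 341/85 - 4 = 1/85, so |u(2) - α| = 1/85.
|u(1) - α|² = 1/25.
Ratio = (1/85) / (1/25) = 5/17.

5/17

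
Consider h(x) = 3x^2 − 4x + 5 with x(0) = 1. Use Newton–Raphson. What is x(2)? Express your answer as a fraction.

1/5

h'(x) = 6x − 4.
h(1) = 4, h'(1) = 2, so x(1) = 1 − 4/2 = −1.
h(−1) = 12, h'(−1) = −10, so x(2) = (−1) − 12/(−10) = 1/5.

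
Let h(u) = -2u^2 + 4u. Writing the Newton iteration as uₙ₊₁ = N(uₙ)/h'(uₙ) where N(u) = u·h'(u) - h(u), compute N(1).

h'(u) = -4u + 4.
N(u) = u·h'(u) - h(u) = u·(-4u + 4) - (-2u^2 + 4u) = -2u^2.
N(1) = -2.

-2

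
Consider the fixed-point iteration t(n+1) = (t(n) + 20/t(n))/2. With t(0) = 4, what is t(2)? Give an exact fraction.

161/36

t(1) = (4 + 20/4)/2 = 9/2.
t(2) = (9/2 + 20/(9/2))/2 = 161/36.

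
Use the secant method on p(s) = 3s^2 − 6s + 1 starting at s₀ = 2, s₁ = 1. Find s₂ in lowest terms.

p(2) = 1, p(1) = −2. s₂ = 1 − (−2)·(1 − 2)/((−2) − 1) = 5/3.

5/3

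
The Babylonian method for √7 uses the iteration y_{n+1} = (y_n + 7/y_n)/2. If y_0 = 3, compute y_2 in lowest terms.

y_1 = (3 + 7/3)/2 = 8/3.
y_2 = (8/3 + 7/(8/3))/2 = 127/48.

127/48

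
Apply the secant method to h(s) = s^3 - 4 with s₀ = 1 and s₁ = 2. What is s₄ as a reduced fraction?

2056682/1292353

h(1) = -3, h(2) = 4. s₂ = 2 - 4·(2 - 1)/(4 - (-3)) = 10/7.
h(2) = 4, h(10/7) = -372/343. s₃ = (10/7) - (-372/343)·((10/7) - 2)/((-372/343) - 4) = 169/109.
h(10/7) = -372/343, h(169/109) = -353307/1295029. s₄ = (169/109) - (-353307/1295029)·((169/109) - (10/7))/((-353307/1295029) - (-372/343)) = 2056682/1292353.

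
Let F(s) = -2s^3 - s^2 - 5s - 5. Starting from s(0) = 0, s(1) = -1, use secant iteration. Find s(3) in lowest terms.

F(0) = -5, F(-1) = 1. s(2) = (-1) - 1·((-1) - 0)/(1 - (-5)) = -5/6.
F(-1) = 1, F(-5/6) = -10/27. s(3) = (-5/6) - (-10/27)·((-5/6) - (-1))/((-10/27) - 1) = -65/74.

-65/74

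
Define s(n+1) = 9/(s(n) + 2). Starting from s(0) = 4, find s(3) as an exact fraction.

63/32

s(1) = 9/(4 + 2) = 3/2.
s(2) = 9/(3/2 + 2) = 18/7.
s(3) = 9/(18/7 + 2) = 63/32.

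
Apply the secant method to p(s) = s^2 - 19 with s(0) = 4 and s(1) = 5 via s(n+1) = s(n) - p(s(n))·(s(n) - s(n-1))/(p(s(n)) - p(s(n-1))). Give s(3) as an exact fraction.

61/14

p(4) = -3, p(5) = 6. s(2) = 5 - 6·(5 - 4)/(6 - (-3)) = 13/3.
p(5) = 6, p(13/3) = -2/9. s(3) = (13/3) - (-2/9)·((13/3) - 5)/((-2/9) - 6) = 61/14.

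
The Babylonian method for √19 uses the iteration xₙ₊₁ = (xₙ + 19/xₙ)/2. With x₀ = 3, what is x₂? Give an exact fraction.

367/84

x₁ = (3 + 19/3)/2 = 14/3.
x₂ = (14/3 + 19/(14/3))/2 = 367/84.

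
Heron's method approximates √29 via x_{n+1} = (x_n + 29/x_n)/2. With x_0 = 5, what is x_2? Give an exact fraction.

x_1 = (5 + 29/5)/2 = 27/5.
x_2 = (27/5 + 29/(27/5))/2 = 727/135.

727/135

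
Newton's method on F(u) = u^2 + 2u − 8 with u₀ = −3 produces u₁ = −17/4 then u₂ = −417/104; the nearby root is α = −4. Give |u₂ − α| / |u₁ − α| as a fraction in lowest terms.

u₁ − α = −17/4 − (−4) = −17/4 + 4 = −1/4, so |u₁ − α| = 1/4.
u₂ − α = −417/104 − (−4) = −417/104 + 4 = −1/104, so |u₂ − α| = 1/104.
Ratio = (1/104) / (1/4) = 1/26.

1/26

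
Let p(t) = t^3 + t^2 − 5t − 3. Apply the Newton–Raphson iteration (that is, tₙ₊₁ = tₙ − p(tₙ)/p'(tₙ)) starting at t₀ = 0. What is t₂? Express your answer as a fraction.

−183/320

p'(t) = 3t^2 + 2t − 5.
p(0) = −3, p'(0) = −5, so t₁ = 0 − (−3)/(−5) = −3/5.
p(−3/5) = 18/125, p'(−3/5) = −128/25, so t₂ = (−3/5) − (18/125)/(−128/25) = −183/320.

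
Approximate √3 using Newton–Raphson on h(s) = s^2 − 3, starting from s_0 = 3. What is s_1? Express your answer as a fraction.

h'(s) = 2s.
h(3) = 6, h'(3) = 6, so s_1 = 3 − 6/6 = 2.

2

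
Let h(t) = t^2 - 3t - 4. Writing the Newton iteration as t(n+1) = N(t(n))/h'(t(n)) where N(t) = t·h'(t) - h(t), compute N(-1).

5

h'(t) = 2t - 3.
N(t) = t·h'(t) - h(t) = t·(2t - 3) - (t^2 - 3t - 4) = t^2 + 4.
N(-1) = 5.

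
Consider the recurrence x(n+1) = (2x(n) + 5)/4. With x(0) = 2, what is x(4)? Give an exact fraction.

x(1) = (2·2 + 5)/4 = 9/4.
x(2) = (2·(9/4) + 5)/4 = 19/8.
x(3) = (2·(19/8) + 5)/4 = 39/16.
x(4) = (2·(39/16) + 5)/4 = 79/32.

79/32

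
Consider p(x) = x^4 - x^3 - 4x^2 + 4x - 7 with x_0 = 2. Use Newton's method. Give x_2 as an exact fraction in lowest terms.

538099/209952

p'(x) = 4x^3 - 3x^2 - 8x + 4.
p(2) = -7, p'(2) = 8, so x_1 = 2 - (-7)/8 = 23/8.
p(23/8) = 65513/4096, p'(23/8) = 6561/128, so x_2 = (23/8) - (65513/4096)/(6561/128) = 538099/209952.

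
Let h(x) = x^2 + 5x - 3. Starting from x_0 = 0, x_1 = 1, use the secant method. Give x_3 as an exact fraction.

h(0) = -3, h(1) = 3. x_2 = 1 - 3·(1 - 0)/(3 - (-3)) = 1/2.
h(1) = 3, h(1/2) = -1/4. x_3 = (1/2) - (-1/4)·((1/2) - 1)/((-1/4) - 3) = 7/13.

7/13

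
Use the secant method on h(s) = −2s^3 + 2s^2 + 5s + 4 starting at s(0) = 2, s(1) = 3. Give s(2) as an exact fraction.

h(2) = 6, h(3) = −17. s(2) = 3 − (−17)·(3 − 2)/((−17) − 6) = 52/23.

52/23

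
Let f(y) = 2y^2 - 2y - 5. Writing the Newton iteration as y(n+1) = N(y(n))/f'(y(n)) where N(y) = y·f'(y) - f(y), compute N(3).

23

f'(y) = 4y - 2.
N(y) = y·f'(y) - f(y) = y·(4y - 2) - (2y^2 - 2y - 5) = 2y^2 + 5.
N(3) = 23.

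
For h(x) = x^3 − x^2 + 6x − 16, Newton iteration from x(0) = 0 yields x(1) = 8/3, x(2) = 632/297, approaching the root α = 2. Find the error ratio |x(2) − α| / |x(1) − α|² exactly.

19/66

x(1) − α = 8/3 − 2 = 2/3, so |x(1) − α| = 2/3.
x(2) − α = 632/297 − 2 = 38/297, so |x(2) − α| = 38/297.
|x(1) − α|² = 4/9.
Ratio = (38/297) / (4/9) = 19/66.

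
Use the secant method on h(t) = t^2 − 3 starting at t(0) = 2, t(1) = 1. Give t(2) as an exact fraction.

5/3

h(2) = 1, h(1) = −2. t(2) = 1 − (−2)·(1 − 2)/((−2) − 1) = 5/3.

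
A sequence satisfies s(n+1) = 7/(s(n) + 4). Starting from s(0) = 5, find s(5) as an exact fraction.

s(1) = 7/(5 + 4) = 7/9.
s(2) = 7/(7/9 + 4) = 63/43.
s(3) = 7/(63/43 + 4) = 301/235.
s(4) = 7/(301/235 + 4) = 1645/1241.
s(5) = 7/(1645/1241 + 4) = 8687/6609.

8687/6609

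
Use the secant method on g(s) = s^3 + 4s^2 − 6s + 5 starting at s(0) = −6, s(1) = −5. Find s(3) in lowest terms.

−283605/53359

g(−6) = −31, g(−5) = 10. s(2) = (−5) − 10·((−5) − (−6))/(10 − (−31)) = −215/41.
g(−5) = 10, g(−215/41) = 155620/68921. s(3) = (−215/41) − (155620/68921)·((−215/41) − (−5))/((155620/68921) − 10) = −283605/53359.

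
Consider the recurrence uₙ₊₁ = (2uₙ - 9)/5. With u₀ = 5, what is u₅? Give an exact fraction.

-9119/3125

u₁ = (2·5 - 9)/5 = 1/5.
u₂ = (2·(1/5) - 9)/5 = -43/25.
u₃ = (2·(-43/25) - 9)/5 = -311/125.
u₄ = (2·(-311/125) - 9)/5 = -1747/625.
u₅ = (2·(-1747/625) - 9)/5 = -9119/3125.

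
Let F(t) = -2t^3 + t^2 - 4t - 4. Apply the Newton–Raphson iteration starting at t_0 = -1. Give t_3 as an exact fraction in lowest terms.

-87881/125031

F'(t) = -6t^2 + 2t - 4.
F(-1) = 3, F'(-1) = -12, so t_1 = (-1) - 3/(-12) = -3/4.
F(-3/4) = 13/32, F'(-3/4) = -71/8, so t_2 = (-3/4) - (13/32)/(-71/8) = -50/71.
F(-50/71) = 4056/357911, F'(-50/71) = -42264/5041, so t_3 = (-50/71) - (4056/357911)/(-42264/5041) = -87881/125031.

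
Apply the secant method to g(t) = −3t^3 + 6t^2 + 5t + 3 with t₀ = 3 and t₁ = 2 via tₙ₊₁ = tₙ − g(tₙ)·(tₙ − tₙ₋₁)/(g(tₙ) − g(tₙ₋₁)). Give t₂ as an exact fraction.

g(3) = −9, g(2) = 13. t₂ = 2 − 13·(2 − 3)/(13 − (−9)) = 57/22.

57/22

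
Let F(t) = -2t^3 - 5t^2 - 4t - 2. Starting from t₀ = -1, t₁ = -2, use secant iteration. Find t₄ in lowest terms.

F(-1) = -1, F(-2) = 2. t₂ = (-2) - 2·((-2) - (-1))/(2 - (-1)) = -4/3.
F(-2) = 2, F(-4/3) = -22/27. t₃ = (-4/3) - (-22/27)·((-4/3) - (-2))/((-22/27) - 2) = -29/19.
F(-4/3) = -22/27, F(-29/19) = -2959/6859. t₄ = (-29/19) - (-2959/6859)·((-29/19) - (-4/3))/((-2959/6859) - (-22/27)) = -11254/6455.

-11254/6455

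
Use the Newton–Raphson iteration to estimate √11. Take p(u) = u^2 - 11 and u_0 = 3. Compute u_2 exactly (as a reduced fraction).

p'(u) = 2u.
p(3) = -2, p'(3) = 6, so u_1 = 3 - (-2)/6 = 10/3.
p(10/3) = 1/9, p'(10/3) = 20/3, so u_2 = (10/3) - (1/9)/(20/3) = 199/60.

199/60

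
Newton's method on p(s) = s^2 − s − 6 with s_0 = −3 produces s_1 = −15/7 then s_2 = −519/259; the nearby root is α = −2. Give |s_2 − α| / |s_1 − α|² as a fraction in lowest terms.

s_1 − α = −15/7 − (−2) = −15/7 + 2 = −1/7, so |s_1 − α| = 1/7.
s_2 − α = −519/259 − (−2) = −519/259 + 2 = −1/259, so |s_2 − α| = 1/259.
|s_1 − α|² = 1/49.
Ratio = (1/259) / (1/49) = 7/37.

7/37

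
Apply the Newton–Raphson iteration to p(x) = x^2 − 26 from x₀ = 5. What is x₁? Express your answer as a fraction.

p'(x) = 2x.
p(5) = −1, p'(5) = 10, so x₁ = 5 − (−1)/10 = 51/10.

51/10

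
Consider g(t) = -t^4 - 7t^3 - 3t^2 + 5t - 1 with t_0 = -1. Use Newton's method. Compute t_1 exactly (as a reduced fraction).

g'(t) = -4t^3 - 21t^2 - 6t + 5.
g(-1) = -3, g'(-1) = -6, so t_1 = (-1) - (-3)/(-6) = -3/2.

-3/2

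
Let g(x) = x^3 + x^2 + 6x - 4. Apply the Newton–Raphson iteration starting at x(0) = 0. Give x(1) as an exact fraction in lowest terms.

2/3

g'(x) = 3x^2 + 2x + 6.
g(0) = -4, g'(0) = 6, so x(1) = 0 - (-4)/6 = 2/3.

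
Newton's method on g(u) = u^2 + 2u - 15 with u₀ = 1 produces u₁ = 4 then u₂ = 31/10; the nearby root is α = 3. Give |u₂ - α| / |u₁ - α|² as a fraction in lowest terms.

1/10

u₁ - α = 4 - 3 = 1, so |u₁ - α| = 1.
u₂ - α = 31/10 - 3 = 1/10, so |u₂ - α| = 1/10.
|u₁ - α|² = 1.
Ratio = (1/10) / 1 = 1/10.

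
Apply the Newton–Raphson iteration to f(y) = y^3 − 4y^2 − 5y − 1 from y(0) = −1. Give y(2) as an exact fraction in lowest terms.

f'(y) = 3y^2 − 8y − 5.
f(−1) = −1, f'(−1) = 6, so y(1) = (−1) − (−1)/6 = −5/6.
f(−5/6) = −41/216, f'(−5/6) = 15/4, so y(2) = (−5/6) − (−41/216)/(15/4) = −317/405.

−317/405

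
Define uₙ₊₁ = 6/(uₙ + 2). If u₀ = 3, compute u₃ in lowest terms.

u₁ = 6/(3 + 2) = 6/5.
u₂ = 6/(6/5 + 2) = 15/8.
u₃ = 6/(15/8 + 2) = 48/31.

48/31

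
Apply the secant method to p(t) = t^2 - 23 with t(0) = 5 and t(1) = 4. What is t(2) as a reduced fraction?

43/9

p(5) = 2, p(4) = -7. t(2) = 4 - (-7)·(4 - 5)/((-7) - 2) = 43/9.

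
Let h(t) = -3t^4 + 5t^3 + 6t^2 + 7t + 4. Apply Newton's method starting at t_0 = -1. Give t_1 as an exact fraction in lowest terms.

h'(t) = -12t^3 + 15t^2 + 12t + 7.
h(-1) = -5, h'(-1) = 22, so t_1 = (-1) - (-5)/22 = -17/22.

-17/22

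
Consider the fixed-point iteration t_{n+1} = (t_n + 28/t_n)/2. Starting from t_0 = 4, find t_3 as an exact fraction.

t_1 = (4 + 28/4)/2 = 11/2.
t_2 = (11/2 + 28/(11/2))/2 = 233/44.
t_3 = (233/44 + 28/(233/44))/2 = 108497/20504.

108497/20504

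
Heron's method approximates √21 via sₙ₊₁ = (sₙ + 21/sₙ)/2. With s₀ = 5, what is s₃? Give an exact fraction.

277727/60605

s₁ = (5 + 21/5)/2 = 23/5.
s₂ = (23/5 + 21/(23/5))/2 = 527/115.
s₃ = (527/115 + 21/(527/115))/2 = 277727/60605.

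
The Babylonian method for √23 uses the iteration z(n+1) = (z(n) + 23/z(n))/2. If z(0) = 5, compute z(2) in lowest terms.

1151/240

z(1) = (5 + 23/5)/2 = 24/5.
z(2) = (24/5 + 23/(24/5))/2 = 1151/240.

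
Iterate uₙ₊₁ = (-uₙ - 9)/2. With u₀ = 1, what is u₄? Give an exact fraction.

-11/4

u₁ = (-1 - 9)/2 = -5.
u₂ = (-(-5) - 9)/2 = -2.
u₃ = (-(-2) - 9)/2 = -7/2.
u₄ = (-(-7/2) - 9)/2 = -11/4.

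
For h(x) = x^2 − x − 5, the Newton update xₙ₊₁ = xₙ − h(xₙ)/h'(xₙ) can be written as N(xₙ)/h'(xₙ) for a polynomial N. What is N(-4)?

21

h'(x) = 2x − 1.
N(x) = x·h'(x) − h(x) = x·(2x − 1) − (x^2 − x − 5) = x^2 + 5.
N(-4) = 21.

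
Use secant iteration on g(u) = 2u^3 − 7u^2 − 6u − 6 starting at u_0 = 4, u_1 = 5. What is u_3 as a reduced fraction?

g(4) = −14, g(5) = 39. u_2 = 5 − 39·(5 − 4)/(39 − (−14)) = 226/53.
g(5) = 39, g(226/53) = −565110/148877. u_3 = (226/53) − (−565110/148877)·((226/53) − 5)/((−565110/148877) − 39) = 707284/163367.

707284/163367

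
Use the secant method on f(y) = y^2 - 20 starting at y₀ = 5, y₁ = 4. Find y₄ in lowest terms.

f(5) = 5, f(4) = -4. y₂ = 4 - (-4)·(4 - 5)/((-4) - 5) = 40/9.
f(4) = -4, f(40/9) = -20/81. y₃ = (40/9) - (-20/81)·((40/9) - 4)/((-20/81) - (-4)) = 85/19.
f(40/9) = -20/81, f(85/19) = 5/361. y₄ = (85/19) - (5/361)·((85/19) - (40/9))/((5/361) - (-20/81)) = 1364/305.

1364/305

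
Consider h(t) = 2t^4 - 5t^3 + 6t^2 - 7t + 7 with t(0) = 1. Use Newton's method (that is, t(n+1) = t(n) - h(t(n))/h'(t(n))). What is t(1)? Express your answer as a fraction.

5/2

h'(t) = 8t^3 - 15t^2 + 12t - 7.
h(1) = 3, h'(1) = -2, so t(1) = 1 - 3/(-2) = 5/2.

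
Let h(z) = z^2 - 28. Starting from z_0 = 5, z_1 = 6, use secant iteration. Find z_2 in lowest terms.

h(5) = -3, h(6) = 8. z_2 = 6 - 8·(6 - 5)/(8 - (-3)) = 58/11.

58/11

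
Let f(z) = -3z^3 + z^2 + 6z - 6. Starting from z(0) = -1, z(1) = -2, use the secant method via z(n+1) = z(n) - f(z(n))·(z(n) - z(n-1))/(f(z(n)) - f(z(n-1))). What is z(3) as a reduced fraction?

f(-1) = -8, f(-2) = 10. z(2) = (-2) - 10·((-2) - (-1))/(10 - (-8)) = -13/9.
f(-2) = 10, f(-13/9) = -860/243. z(3) = (-13/9) - (-860/243)·((-13/9) - (-2))/((-860/243) - 10) = -523/329.

-523/329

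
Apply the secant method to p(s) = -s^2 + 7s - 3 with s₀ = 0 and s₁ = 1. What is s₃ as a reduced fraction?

5/11

p(0) = -3, p(1) = 3. s₂ = 1 - 3·(1 - 0)/(3 - (-3)) = 1/2.
p(1) = 3, p(1/2) = 1/4. s₃ = (1/2) - (1/4)·((1/2) - 1)/((1/4) - 3) = 5/11.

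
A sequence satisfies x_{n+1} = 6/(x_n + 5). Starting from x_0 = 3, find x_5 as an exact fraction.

4998/4999

x_1 = 6/(3 + 5) = 3/4.
x_2 = 6/(3/4 + 5) = 24/23.
x_3 = 6/(24/23 + 5) = 138/139.
x_4 = 6/(138/139 + 5) = 834/833.
x_5 = 6/(834/833 + 5) = 4998/4999.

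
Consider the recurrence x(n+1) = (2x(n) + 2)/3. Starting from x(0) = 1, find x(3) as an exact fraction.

46/27

x(1) = (2·1 + 2)/3 = 4/3.
x(2) = (2·(4/3) + 2)/3 = 14/9.
x(3) = (2·(14/9) + 2)/3 = 46/27.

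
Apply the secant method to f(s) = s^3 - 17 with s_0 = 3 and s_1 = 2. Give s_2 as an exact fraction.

47/19

f(3) = 10, f(2) = -9. s_2 = 2 - (-9)·(2 - 3)/((-9) - 10) = 47/19.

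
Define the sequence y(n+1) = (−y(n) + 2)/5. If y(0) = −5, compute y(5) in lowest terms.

y(1) = (−(−5) + 2)/5 = 7/5.
y(2) = (−(7/5) + 2)/5 = 3/25.
y(3) = (−(3/25) + 2)/5 = 47/125.
y(4) = (−(47/125) + 2)/5 = 203/625.
y(5) = (−(203/625) + 2)/5 = 1047/3125.

1047/3125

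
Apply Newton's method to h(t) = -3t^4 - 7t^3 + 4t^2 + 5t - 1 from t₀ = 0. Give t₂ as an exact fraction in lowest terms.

323/1770

h'(t) = -12t^3 - 21t^2 + 8t + 5.
h(0) = -1, h'(0) = 5, so t₁ = 0 - (-1)/5 = 1/5.
h(1/5) = 62/625, h'(1/5) = 708/125, so t₂ = (1/5) - (62/625)/(708/125) = 323/1770.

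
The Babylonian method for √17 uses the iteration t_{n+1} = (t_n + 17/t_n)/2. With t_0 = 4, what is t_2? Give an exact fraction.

2177/528

t_1 = (4 + 17/4)/2 = 33/8.
t_2 = (33/8 + 17/(33/8))/2 = 2177/528.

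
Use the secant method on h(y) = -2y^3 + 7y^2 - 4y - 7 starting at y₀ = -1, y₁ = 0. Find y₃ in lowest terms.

-1183/1411

h(-1) = 6, h(0) = -7. y₂ = 0 - (-7)·(0 - (-1))/((-7) - 6) = -7/13.
h(0) = -7, h(-7/13) = -5502/2197. y₃ = (-7/13) - (-5502/2197)·((-7/13) - 0)/((-5502/2197) - (-7)) = -1183/1411.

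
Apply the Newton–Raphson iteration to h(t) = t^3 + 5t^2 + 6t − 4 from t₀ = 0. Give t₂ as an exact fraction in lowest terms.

92/189

h'(t) = 3t^2 + 10t + 6.
h(0) = −4, h'(0) = 6, so t₁ = 0 − (−4)/6 = 2/3.
h(2/3) = 68/27, h'(2/3) = 14, so t₂ = (2/3) − (68/27)/14 = 92/189.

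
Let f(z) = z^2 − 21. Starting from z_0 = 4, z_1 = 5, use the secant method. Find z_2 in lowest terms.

41/9

f(4) = −5, f(5) = 4. z_2 = 5 − 4·(5 − 4)/(4 − (−5)) = 41/9.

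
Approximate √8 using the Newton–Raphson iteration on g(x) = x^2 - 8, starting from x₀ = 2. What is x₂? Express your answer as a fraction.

17/6

g'(x) = 2x.
g(2) = -4, g'(2) = 4, so x₁ = 2 - (-4)/4 = 3.
g(3) = 1, g'(3) = 6, so x₂ = 3 - 1/6 = 17/6.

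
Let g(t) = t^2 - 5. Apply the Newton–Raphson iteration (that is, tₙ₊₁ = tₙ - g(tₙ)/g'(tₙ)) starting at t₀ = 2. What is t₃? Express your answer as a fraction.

51841/23184

g'(t) = 2t.
g(2) = -1, g'(2) = 4, so t₁ = 2 - (-1)/4 = 9/4.
g(9/4) = 1/16, g'(9/4) = 9/2, so t₂ = (9/4) - (1/16)/(9/2) = 161/72.
g(161/72) = 1/5184, g'(161/72) = 161/36, so t₃ = (161/72) - (1/5184)/(161/36) = 51841/23184.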